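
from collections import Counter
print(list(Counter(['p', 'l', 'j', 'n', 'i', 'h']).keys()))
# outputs ['p', 'l', 'j', 'n', 'i', 'h']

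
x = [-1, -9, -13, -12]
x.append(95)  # [-1, -9, -13, -12, 95]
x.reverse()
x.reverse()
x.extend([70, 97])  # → [-1, -9, -13, -12, 95, 70, 97]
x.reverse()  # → [97, 70, 95, -12, -13, -9, -1]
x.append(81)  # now [97, 70, 95, -12, -13, -9, -1, 81]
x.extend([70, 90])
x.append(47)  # [97, 70, 95, -12, -13, -9, -1, 81, 70, 90, 47]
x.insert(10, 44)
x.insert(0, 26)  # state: [26, 97, 70, 95, -12, -13, -9, -1, 81, 70, 90, 44, 47]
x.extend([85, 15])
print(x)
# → [26, 97, 70, 95, -12, -13, -9, -1, 81, 70, 90, 44, 47, 85, 15]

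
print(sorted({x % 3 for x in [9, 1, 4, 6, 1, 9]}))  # [0, 1]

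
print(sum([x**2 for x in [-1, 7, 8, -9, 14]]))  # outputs 391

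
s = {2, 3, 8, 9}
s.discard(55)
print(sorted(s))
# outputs [2, 3, 8, 9]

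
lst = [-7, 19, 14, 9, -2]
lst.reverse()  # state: [-2, 9, 14, 19, -7]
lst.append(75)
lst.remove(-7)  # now [-2, 9, 14, 19, 75]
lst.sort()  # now [-2, 9, 14, 19, 75]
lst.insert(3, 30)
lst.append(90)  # [-2, 9, 14, 30, 19, 75, 90]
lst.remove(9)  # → [-2, 14, 30, 19, 75, 90]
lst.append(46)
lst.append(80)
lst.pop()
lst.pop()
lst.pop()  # 90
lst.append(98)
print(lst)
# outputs [-2, 14, 30, 19, 75, 98]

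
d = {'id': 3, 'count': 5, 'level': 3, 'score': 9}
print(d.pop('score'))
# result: 9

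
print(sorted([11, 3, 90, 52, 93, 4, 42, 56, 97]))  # [3, 4, 11, 42, 52, 56, 90, 93, 97]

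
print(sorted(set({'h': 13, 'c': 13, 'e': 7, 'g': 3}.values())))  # [3, 7, 13]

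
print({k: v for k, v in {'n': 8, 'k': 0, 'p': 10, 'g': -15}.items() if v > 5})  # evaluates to {'n': 8, 'p': 10}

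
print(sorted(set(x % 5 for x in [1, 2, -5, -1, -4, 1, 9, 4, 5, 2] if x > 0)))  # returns [0, 1, 2, 4]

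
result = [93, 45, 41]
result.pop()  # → 41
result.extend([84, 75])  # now [93, 45, 84, 75]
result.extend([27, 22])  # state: [93, 45, 84, 75, 27, 22]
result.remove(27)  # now [93, 45, 84, 75, 22]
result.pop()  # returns 22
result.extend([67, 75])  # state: [93, 45, 84, 75, 67, 75]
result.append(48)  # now [93, 45, 84, 75, 67, 75, 48]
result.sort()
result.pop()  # 93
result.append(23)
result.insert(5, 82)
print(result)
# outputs [45, 48, 67, 75, 75, 82, 84, 23]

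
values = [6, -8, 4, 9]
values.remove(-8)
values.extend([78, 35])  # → [6, 4, 9, 78, 35]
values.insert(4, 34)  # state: [6, 4, 9, 78, 34, 35]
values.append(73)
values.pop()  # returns 73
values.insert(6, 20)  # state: [6, 4, 9, 78, 34, 35, 20]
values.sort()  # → [4, 6, 9, 20, 34, 35, 78]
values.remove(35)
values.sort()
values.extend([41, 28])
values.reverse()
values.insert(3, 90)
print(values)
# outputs [28, 41, 78, 90, 34, 20, 9, 6, 4]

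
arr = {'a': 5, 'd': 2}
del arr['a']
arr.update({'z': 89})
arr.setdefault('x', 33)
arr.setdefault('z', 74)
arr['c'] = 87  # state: {'d': 2, 'z': 89, 'x': 33, 'c': 87}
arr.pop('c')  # 87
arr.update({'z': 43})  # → {'d': 2, 'z': 43, 'x': 33}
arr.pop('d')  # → 2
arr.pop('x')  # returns 33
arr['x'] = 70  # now {'z': 43, 'x': 70}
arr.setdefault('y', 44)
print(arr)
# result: {'z': 43, 'x': 70, 'y': 44}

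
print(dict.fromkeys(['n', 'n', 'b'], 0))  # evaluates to {'n': 0, 'b': 0}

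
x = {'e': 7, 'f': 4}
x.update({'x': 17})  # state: {'e': 7, 'f': 4, 'x': 17}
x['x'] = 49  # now {'e': 7, 'f': 4, 'x': 49}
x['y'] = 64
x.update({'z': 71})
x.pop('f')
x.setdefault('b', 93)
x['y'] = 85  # {'e': 7, 'x': 49, 'y': 85, 'z': 71, 'b': 93}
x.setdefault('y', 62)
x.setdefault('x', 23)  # 49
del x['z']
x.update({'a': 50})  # {'e': 7, 'x': 49, 'y': 85, 'b': 93, 'a': 50}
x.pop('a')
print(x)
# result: {'e': 7, 'x': 49, 'y': 85, 'b': 93}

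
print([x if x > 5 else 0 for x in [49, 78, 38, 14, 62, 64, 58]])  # [49, 78, 38, 14, 62, 64, 58]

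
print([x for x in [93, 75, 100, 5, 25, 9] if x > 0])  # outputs [93, 75, 100, 5, 25, 9]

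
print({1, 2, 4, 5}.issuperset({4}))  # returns True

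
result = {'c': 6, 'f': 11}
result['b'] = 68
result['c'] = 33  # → {'c': 33, 'f': 11, 'b': 68}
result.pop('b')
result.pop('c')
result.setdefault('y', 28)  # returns 28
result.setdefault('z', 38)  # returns 38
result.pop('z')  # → 38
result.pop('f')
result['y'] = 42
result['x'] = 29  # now {'y': 42, 'x': 29}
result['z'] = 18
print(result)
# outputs {'y': 42, 'x': 29, 'z': 18}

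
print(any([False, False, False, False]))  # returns False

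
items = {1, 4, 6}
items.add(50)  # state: {1, 4, 6, 50}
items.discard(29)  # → {1, 4, 6, 50}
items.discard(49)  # {1, 4, 6, 50}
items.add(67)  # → {1, 4, 6, 50, 67}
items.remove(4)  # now {1, 6, 50, 67}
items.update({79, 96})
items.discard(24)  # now {1, 6, 50, 67, 79, 96}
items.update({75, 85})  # {1, 6, 50, 67, 75, 79, 85, 96}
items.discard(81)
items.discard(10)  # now {1, 6, 50, 67, 75, 79, 85, 96}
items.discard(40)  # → {1, 6, 50, 67, 75, 79, 85, 96}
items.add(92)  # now {1, 6, 50, 67, 75, 79, 85, 92, 96}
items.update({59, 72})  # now {1, 6, 50, 59, 67, 72, 75, 79, 85, 92, 96}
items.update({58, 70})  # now {1, 6, 50, 58, 59, 67, 70, 72, 75, 79, 85, 92, 96}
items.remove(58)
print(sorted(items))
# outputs [1, 6, 50, 59, 67, 70, 72, 75, 79, 85, 92, 96]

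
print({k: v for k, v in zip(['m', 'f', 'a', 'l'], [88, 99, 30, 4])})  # {'m': 88, 'f': 99, 'a': 30, 'l': 4}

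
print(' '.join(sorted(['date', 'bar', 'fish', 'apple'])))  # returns apple bar date fish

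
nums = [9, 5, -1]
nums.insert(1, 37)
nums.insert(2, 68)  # [9, 37, 68, 5, -1]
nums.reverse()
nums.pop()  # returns 9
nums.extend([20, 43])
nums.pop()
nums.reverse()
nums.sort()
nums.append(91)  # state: [-1, 5, 20, 37, 68, 91]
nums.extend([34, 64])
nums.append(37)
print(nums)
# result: [-1, 5, 20, 37, 68, 91, 34, 64, 37]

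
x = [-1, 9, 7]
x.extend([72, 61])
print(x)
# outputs [-1, 9, 7, 72, 61]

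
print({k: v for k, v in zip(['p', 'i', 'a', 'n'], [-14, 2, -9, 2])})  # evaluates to {'p': -14, 'i': 2, 'a': -9, 'n': 2}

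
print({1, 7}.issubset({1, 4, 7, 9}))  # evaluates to True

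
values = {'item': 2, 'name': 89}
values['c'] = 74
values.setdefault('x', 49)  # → 49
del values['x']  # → {'item': 2, 'name': 89, 'c': 74}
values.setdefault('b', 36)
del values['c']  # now {'item': 2, 'name': 89, 'b': 36}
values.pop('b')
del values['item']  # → {'name': 89}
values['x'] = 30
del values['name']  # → {'x': 30}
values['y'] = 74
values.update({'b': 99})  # {'x': 30, 'y': 74, 'b': 99}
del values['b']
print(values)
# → {'x': 30, 'y': 74}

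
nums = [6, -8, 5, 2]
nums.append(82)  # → [6, -8, 5, 2, 82]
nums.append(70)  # [6, -8, 5, 2, 82, 70]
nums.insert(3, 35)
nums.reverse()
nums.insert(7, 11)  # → [70, 82, 2, 35, 5, -8, 6, 11]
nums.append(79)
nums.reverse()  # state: [79, 11, 6, -8, 5, 35, 2, 82, 70]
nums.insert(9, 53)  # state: [79, 11, 6, -8, 5, 35, 2, 82, 70, 53]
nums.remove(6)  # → [79, 11, -8, 5, 35, 2, 82, 70, 53]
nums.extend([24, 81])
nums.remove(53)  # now [79, 11, -8, 5, 35, 2, 82, 70, 24, 81]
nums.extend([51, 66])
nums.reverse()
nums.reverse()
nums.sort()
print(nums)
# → [-8, 2, 5, 11, 24, 35, 51, 66, 70, 79, 81, 82]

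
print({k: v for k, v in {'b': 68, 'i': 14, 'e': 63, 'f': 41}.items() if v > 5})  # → {'b': 68, 'i': 14, 'e': 63, 'f': 41}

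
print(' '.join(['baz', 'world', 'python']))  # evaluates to baz world python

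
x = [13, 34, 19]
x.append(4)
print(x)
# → [13, 34, 19, 4]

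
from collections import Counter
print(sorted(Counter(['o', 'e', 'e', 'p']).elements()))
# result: ['e', 'e', 'o', 'p']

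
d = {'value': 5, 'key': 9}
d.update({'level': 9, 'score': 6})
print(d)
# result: {'value': 5, 'key': 9, 'level': 9, 'score': 6}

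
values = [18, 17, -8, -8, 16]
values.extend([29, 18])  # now [18, 17, -8, -8, 16, 29, 18]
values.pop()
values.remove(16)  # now [18, 17, -8, -8, 29]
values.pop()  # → 29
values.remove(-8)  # [18, 17, -8]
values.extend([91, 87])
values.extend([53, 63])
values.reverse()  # [63, 53, 87, 91, -8, 17, 18]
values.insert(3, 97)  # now [63, 53, 87, 97, 91, -8, 17, 18]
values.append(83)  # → [63, 53, 87, 97, 91, -8, 17, 18, 83]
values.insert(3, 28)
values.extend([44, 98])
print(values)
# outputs [63, 53, 87, 28, 97, 91, -8, 17, 18, 83, 44, 98]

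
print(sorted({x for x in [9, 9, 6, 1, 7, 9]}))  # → [1, 6, 7, 9]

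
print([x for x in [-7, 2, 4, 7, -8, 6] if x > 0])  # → [2, 4, 7, 6]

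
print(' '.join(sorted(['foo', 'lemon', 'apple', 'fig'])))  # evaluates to apple fig foo lemon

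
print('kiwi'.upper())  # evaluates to KIWI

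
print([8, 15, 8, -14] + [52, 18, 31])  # [8, 15, 8, -14, 52, 18, 31]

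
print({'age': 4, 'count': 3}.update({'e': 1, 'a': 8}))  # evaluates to None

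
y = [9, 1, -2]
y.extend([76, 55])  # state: [9, 1, -2, 76, 55]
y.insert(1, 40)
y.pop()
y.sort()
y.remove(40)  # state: [-2, 1, 9, 76]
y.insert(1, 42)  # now [-2, 42, 1, 9, 76]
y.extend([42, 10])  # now [-2, 42, 1, 9, 76, 42, 10]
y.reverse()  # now [10, 42, 76, 9, 1, 42, -2]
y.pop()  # -2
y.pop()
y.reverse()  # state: [1, 9, 76, 42, 10]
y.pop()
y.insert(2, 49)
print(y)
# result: [1, 9, 49, 76, 42]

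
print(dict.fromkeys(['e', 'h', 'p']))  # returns {'e': None, 'h': None, 'p': None}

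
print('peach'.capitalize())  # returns Peach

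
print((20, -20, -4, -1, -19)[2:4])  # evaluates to (-4, -1)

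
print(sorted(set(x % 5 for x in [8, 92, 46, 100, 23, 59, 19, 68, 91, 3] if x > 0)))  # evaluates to [0, 1, 2, 3, 4]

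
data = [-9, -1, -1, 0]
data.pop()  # 0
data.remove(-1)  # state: [-9, -1]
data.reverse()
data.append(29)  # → [-1, -9, 29]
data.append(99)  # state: [-1, -9, 29, 99]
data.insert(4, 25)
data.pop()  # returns 25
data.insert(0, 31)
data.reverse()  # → [99, 29, -9, -1, 31]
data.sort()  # [-9, -1, 29, 31, 99]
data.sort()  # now [-9, -1, 29, 31, 99]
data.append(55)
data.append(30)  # [-9, -1, 29, 31, 99, 55, 30]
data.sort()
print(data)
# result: [-9, -1, 29, 30, 31, 55, 99]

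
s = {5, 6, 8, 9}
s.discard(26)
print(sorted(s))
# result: [5, 6, 8, 9]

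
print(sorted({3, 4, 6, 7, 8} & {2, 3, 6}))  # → [3, 6]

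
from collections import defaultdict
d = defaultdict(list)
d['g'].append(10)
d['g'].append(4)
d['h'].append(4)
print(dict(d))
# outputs {'g': [10, 4], 'h': [4]}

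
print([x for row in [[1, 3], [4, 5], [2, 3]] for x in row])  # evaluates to [1, 3, 4, 5, 2, 3]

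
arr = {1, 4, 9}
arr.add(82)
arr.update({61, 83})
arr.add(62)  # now {1, 4, 9, 61, 62, 82, 83}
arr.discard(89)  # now {1, 4, 9, 61, 62, 82, 83}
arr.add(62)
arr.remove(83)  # {1, 4, 9, 61, 62, 82}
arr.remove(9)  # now {1, 4, 61, 62, 82}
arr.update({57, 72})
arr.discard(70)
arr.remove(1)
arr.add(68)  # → {4, 57, 61, 62, 68, 72, 82}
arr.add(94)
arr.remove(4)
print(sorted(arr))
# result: [57, 61, 62, 68, 72, 82, 94]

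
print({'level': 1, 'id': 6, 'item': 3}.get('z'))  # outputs None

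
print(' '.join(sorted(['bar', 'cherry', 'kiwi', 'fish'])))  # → bar cherry fish kiwi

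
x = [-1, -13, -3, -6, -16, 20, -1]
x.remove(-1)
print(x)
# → [-13, -3, -6, -16, 20, -1]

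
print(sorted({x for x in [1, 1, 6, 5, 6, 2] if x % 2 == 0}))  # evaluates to [2, 6]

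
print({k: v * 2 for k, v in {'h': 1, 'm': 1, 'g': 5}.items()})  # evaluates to {'h': 2, 'm': 2, 'g': 10}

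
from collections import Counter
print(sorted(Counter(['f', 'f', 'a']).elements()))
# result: ['a', 'f', 'f']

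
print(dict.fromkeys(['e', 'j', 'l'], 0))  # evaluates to {'e': 0, 'j': 0, 'l': 0}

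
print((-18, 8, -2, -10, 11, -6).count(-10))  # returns 1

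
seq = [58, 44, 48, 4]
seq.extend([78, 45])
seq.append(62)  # [58, 44, 48, 4, 78, 45, 62]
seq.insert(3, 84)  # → [58, 44, 48, 84, 4, 78, 45, 62]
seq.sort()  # [4, 44, 45, 48, 58, 62, 78, 84]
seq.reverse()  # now [84, 78, 62, 58, 48, 45, 44, 4]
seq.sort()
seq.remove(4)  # [44, 45, 48, 58, 62, 78, 84]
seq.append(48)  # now [44, 45, 48, 58, 62, 78, 84, 48]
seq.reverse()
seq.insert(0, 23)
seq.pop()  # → 44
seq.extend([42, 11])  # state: [23, 48, 84, 78, 62, 58, 48, 45, 42, 11]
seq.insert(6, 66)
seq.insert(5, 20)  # [23, 48, 84, 78, 62, 20, 58, 66, 48, 45, 42, 11]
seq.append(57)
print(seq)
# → [23, 48, 84, 78, 62, 20, 58, 66, 48, 45, 42, 11, 57]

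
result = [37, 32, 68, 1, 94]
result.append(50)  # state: [37, 32, 68, 1, 94, 50]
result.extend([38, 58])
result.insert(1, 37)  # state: [37, 37, 32, 68, 1, 94, 50, 38, 58]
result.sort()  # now [1, 32, 37, 37, 38, 50, 58, 68, 94]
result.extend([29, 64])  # [1, 32, 37, 37, 38, 50, 58, 68, 94, 29, 64]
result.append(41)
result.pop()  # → 41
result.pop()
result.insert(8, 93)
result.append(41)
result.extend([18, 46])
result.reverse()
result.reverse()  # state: [1, 32, 37, 37, 38, 50, 58, 68, 93, 94, 29, 41, 18, 46]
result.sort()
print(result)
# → [1, 18, 29, 32, 37, 37, 38, 41, 46, 50, 58, 68, 93, 94]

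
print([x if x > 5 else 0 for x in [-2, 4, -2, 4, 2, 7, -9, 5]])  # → [0, 0, 0, 0, 0, 7, 0, 0]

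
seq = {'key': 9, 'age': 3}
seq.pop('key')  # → 9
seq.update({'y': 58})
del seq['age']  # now {'y': 58}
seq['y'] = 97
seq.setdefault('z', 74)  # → 74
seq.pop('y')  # 97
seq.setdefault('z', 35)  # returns 74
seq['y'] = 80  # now {'z': 74, 'y': 80}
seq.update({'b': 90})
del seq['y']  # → {'z': 74, 'b': 90}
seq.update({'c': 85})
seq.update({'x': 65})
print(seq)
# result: {'z': 74, 'b': 90, 'c': 85, 'x': 65}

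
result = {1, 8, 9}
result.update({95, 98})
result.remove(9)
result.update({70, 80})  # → {1, 8, 70, 80, 95, 98}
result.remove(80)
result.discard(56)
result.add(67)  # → {1, 8, 67, 70, 95, 98}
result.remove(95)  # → {1, 8, 67, 70, 98}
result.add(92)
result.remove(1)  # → {8, 67, 70, 92, 98}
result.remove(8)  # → {67, 70, 92, 98}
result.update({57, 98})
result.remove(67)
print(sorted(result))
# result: [57, 70, 92, 98]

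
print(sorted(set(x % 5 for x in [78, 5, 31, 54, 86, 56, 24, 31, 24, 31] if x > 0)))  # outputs [0, 1, 3, 4]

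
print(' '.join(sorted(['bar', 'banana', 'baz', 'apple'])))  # apple banana bar baz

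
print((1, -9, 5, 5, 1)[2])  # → 5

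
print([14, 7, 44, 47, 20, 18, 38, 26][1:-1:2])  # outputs [7, 47, 18]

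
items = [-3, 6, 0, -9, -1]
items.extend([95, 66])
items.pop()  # 66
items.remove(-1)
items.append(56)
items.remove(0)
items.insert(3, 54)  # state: [-3, 6, -9, 54, 95, 56]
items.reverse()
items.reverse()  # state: [-3, 6, -9, 54, 95, 56]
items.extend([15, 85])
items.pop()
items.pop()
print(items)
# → [-3, 6, -9, 54, 95, 56]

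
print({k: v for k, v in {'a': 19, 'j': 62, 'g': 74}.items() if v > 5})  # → {'a': 19, 'j': 62, 'g': 74}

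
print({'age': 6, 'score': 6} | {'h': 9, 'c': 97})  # {'age': 6, 'score': 6, 'h': 9, 'c': 97}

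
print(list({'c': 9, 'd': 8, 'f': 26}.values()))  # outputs [9, 8, 26]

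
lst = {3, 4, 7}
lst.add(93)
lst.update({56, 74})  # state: {3, 4, 7, 56, 74, 93}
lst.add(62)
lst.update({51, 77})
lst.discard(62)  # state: {3, 4, 7, 51, 56, 74, 77, 93}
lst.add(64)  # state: {3, 4, 7, 51, 56, 64, 74, 77, 93}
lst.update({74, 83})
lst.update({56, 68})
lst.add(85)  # {3, 4, 7, 51, 56, 64, 68, 74, 77, 83, 85, 93}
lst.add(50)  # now {3, 4, 7, 50, 51, 56, 64, 68, 74, 77, 83, 85, 93}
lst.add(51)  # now {3, 4, 7, 50, 51, 56, 64, 68, 74, 77, 83, 85, 93}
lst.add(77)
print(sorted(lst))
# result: [3, 4, 7, 50, 51, 56, 64, 68, 74, 77, 83, 85, 93]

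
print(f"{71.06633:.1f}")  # 71.1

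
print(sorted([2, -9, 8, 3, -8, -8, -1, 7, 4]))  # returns [-9, -8, -8, -1, 2, 3, 4, 7, 8]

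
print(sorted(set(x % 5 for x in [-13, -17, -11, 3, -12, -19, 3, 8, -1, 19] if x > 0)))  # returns [3, 4]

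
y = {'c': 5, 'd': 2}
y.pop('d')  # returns 2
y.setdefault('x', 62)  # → 62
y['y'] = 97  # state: {'c': 5, 'x': 62, 'y': 97}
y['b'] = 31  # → {'c': 5, 'x': 62, 'y': 97, 'b': 31}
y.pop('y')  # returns 97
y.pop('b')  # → 31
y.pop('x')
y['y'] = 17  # {'c': 5, 'y': 17}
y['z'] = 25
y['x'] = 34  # {'c': 5, 'y': 17, 'z': 25, 'x': 34}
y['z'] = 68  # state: {'c': 5, 'y': 17, 'z': 68, 'x': 34}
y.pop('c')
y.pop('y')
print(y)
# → {'z': 68, 'x': 34}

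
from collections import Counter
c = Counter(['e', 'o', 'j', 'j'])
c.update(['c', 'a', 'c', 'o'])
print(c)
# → Counter({'o': 2, 'j': 2, 'c': 2, 'e': 1, 'a': 1})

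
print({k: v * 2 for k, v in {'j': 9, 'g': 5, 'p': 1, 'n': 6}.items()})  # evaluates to {'j': 18, 'g': 10, 'p': 2, 'n': 12}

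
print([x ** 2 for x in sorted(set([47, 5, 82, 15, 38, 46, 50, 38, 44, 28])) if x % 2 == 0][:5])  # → [784, 1444, 1936, 2116, 2500]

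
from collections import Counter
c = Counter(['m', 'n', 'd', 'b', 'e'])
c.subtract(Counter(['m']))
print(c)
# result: Counter({'n': 1, 'd': 1, 'b': 1, 'e': 1, 'm': 0})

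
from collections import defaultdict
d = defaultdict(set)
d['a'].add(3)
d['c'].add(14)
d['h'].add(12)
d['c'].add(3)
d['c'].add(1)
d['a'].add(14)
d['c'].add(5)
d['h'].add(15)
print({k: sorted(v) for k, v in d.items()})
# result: {'a': [3, 14], 'c': [1, 3, 5, 14], 'h': [12, 15]}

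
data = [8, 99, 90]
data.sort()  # [8, 90, 99]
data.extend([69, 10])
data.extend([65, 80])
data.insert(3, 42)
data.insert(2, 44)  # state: [8, 90, 44, 99, 42, 69, 10, 65, 80]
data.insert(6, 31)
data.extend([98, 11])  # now [8, 90, 44, 99, 42, 69, 31, 10, 65, 80, 98, 11]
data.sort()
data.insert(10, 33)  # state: [8, 10, 11, 31, 42, 44, 65, 69, 80, 90, 33, 98, 99]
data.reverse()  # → [99, 98, 33, 90, 80, 69, 65, 44, 42, 31, 11, 10, 8]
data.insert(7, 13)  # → [99, 98, 33, 90, 80, 69, 65, 13, 44, 42, 31, 11, 10, 8]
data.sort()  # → [8, 10, 11, 13, 31, 33, 42, 44, 65, 69, 80, 90, 98, 99]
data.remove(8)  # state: [10, 11, 13, 31, 33, 42, 44, 65, 69, 80, 90, 98, 99]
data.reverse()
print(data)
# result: [99, 98, 90, 80, 69, 65, 44, 42, 33, 31, 13, 11, 10]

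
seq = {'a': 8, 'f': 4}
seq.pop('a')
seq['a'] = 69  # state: {'f': 4, 'a': 69}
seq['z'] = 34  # {'f': 4, 'a': 69, 'z': 34}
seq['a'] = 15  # {'f': 4, 'a': 15, 'z': 34}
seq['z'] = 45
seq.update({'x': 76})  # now {'f': 4, 'a': 15, 'z': 45, 'x': 76}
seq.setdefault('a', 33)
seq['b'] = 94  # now {'f': 4, 'a': 15, 'z': 45, 'x': 76, 'b': 94}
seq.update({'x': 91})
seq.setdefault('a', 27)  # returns 15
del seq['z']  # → {'f': 4, 'a': 15, 'x': 91, 'b': 94}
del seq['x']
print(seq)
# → {'f': 4, 'a': 15, 'b': 94}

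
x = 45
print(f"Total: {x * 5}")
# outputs Total: 225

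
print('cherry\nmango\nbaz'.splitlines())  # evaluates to ['cherry', 'mango', 'baz']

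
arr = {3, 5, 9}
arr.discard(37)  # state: {3, 5, 9}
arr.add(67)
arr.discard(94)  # {3, 5, 9, 67}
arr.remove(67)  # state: {3, 5, 9}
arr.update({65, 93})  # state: {3, 5, 9, 65, 93}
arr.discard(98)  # {3, 5, 9, 65, 93}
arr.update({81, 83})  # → {3, 5, 9, 65, 81, 83, 93}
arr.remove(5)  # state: {3, 9, 65, 81, 83, 93}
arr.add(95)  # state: {3, 9, 65, 81, 83, 93, 95}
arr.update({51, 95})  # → {3, 9, 51, 65, 81, 83, 93, 95}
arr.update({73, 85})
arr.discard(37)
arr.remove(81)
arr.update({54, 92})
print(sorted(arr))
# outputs [3, 9, 51, 54, 65, 73, 83, 85, 92, 93, 95]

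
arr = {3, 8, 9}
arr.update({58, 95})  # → {3, 8, 9, 58, 95}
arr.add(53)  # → {3, 8, 9, 53, 58, 95}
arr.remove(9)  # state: {3, 8, 53, 58, 95}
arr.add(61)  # {3, 8, 53, 58, 61, 95}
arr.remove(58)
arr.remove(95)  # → {3, 8, 53, 61}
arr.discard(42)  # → {3, 8, 53, 61}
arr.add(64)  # {3, 8, 53, 61, 64}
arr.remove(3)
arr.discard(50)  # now {8, 53, 61, 64}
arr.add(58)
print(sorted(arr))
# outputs [8, 53, 58, 61, 64]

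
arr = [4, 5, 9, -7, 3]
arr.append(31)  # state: [4, 5, 9, -7, 3, 31]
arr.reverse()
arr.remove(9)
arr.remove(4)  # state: [31, 3, -7, 5]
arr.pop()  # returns 5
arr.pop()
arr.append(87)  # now [31, 3, 87]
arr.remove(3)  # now [31, 87]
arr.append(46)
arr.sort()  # [31, 46, 87]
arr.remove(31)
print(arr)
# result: [46, 87]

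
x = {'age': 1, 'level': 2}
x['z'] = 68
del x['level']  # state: {'age': 1, 'z': 68}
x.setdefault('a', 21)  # 21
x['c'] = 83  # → {'age': 1, 'z': 68, 'a': 21, 'c': 83}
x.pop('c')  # 83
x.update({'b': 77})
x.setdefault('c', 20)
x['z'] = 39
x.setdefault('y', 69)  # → 69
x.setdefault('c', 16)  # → 20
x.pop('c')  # 20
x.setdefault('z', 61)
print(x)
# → {'age': 1, 'z': 39, 'a': 21, 'b': 77, 'y': 69}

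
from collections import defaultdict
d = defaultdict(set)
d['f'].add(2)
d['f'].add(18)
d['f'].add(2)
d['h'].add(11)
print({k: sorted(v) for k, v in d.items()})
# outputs {'f': [2, 18], 'h': [11]}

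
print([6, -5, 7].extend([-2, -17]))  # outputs None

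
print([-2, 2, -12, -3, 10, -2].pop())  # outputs -2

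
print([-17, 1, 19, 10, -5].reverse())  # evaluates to None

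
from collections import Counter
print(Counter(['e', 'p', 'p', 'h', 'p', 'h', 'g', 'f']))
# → Counter({'p': 3, 'h': 2, 'e': 1, 'g': 1, 'f': 1})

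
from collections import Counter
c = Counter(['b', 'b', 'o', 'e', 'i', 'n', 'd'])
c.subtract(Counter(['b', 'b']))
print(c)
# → Counter({'o': 1, 'e': 1, 'i': 1, 'n': 1, 'd': 1, 'b': 0})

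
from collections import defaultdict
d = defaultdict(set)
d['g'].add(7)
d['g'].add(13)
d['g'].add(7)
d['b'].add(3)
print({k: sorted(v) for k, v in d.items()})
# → {'g': [7, 13], 'b': [3]}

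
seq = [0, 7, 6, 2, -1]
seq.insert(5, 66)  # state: [0, 7, 6, 2, -1, 66]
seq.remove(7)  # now [0, 6, 2, -1, 66]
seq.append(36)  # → [0, 6, 2, -1, 66, 36]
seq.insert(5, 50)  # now [0, 6, 2, -1, 66, 50, 36]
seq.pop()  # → 36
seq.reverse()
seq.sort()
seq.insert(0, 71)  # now [71, -1, 0, 2, 6, 50, 66]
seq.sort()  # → [-1, 0, 2, 6, 50, 66, 71]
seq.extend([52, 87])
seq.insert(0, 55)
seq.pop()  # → 87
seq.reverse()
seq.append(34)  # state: [52, 71, 66, 50, 6, 2, 0, -1, 55, 34]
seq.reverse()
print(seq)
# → [34, 55, -1, 0, 2, 6, 50, 66, 71, 52]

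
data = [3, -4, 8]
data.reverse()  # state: [8, -4, 3]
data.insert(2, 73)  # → [8, -4, 73, 3]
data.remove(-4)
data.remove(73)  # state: [8, 3]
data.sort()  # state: [3, 8]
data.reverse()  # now [8, 3]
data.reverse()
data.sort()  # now [3, 8]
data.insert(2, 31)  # [3, 8, 31]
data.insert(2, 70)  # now [3, 8, 70, 31]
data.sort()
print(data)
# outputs [3, 8, 31, 70]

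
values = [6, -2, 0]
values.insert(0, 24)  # [24, 6, -2, 0]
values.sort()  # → [-2, 0, 6, 24]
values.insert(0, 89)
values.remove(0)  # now [89, -2, 6, 24]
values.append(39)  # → [89, -2, 6, 24, 39]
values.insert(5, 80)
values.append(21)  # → [89, -2, 6, 24, 39, 80, 21]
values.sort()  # [-2, 6, 21, 24, 39, 80, 89]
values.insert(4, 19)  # [-2, 6, 21, 24, 19, 39, 80, 89]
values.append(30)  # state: [-2, 6, 21, 24, 19, 39, 80, 89, 30]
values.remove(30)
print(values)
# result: [-2, 6, 21, 24, 19, 39, 80, 89]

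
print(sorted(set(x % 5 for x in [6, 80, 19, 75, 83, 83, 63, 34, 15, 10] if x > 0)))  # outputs [0, 1, 3, 4]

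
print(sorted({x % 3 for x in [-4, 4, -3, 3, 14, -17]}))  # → [0, 1, 2]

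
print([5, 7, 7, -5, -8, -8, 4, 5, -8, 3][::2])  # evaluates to [5, 7, -8, 4, -8]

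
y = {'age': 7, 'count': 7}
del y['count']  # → {'age': 7}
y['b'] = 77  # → {'age': 7, 'b': 77}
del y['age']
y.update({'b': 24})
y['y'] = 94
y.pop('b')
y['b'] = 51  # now {'y': 94, 'b': 51}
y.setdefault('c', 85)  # 85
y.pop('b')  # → 51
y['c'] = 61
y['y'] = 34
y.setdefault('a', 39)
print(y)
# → {'y': 34, 'c': 61, 'a': 39}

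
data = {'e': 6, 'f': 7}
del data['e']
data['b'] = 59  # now {'f': 7, 'b': 59}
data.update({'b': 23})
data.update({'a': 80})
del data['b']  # {'f': 7, 'a': 80}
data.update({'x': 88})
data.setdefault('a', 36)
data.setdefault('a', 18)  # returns 80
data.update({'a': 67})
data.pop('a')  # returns 67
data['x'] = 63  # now {'f': 7, 'x': 63}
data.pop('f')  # 7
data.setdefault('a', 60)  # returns 60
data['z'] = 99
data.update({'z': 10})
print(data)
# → {'x': 63, 'a': 60, 'z': 10}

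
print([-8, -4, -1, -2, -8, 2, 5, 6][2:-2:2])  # [-1, -8]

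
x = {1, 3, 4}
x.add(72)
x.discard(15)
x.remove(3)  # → {1, 4, 72}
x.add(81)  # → {1, 4, 72, 81}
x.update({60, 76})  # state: {1, 4, 60, 72, 76, 81}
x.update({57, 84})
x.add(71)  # {1, 4, 57, 60, 71, 72, 76, 81, 84}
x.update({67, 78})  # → {1, 4, 57, 60, 67, 71, 72, 76, 78, 81, 84}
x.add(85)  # {1, 4, 57, 60, 67, 71, 72, 76, 78, 81, 84, 85}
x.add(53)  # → {1, 4, 53, 57, 60, 67, 71, 72, 76, 78, 81, 84, 85}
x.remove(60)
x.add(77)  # {1, 4, 53, 57, 67, 71, 72, 76, 77, 78, 81, 84, 85}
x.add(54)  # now {1, 4, 53, 54, 57, 67, 71, 72, 76, 77, 78, 81, 84, 85}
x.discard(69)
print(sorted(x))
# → [1, 4, 53, 54, 57, 67, 71, 72, 76, 77, 78, 81, 84, 85]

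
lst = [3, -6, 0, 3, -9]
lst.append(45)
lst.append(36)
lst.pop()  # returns 36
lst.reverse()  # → [45, -9, 3, 0, -6, 3]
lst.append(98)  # [45, -9, 3, 0, -6, 3, 98]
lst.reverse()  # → [98, 3, -6, 0, 3, -9, 45]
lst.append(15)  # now [98, 3, -6, 0, 3, -9, 45, 15]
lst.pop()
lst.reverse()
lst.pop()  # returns 98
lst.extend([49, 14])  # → [45, -9, 3, 0, -6, 3, 49, 14]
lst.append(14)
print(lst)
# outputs [45, -9, 3, 0, -6, 3, 49, 14, 14]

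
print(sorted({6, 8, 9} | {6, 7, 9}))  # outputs [6, 7, 8, 9]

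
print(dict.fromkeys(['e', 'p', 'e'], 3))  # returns {'e': 3, 'p': 3}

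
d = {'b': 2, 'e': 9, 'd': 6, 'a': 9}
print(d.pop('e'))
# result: 9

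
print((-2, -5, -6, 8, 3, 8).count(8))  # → 2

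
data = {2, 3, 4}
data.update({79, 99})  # {2, 3, 4, 79, 99}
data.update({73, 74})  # {2, 3, 4, 73, 74, 79, 99}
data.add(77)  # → {2, 3, 4, 73, 74, 77, 79, 99}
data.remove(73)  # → {2, 3, 4, 74, 77, 79, 99}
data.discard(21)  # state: {2, 3, 4, 74, 77, 79, 99}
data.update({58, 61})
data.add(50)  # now {2, 3, 4, 50, 58, 61, 74, 77, 79, 99}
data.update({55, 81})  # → {2, 3, 4, 50, 55, 58, 61, 74, 77, 79, 81, 99}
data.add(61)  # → {2, 3, 4, 50, 55, 58, 61, 74, 77, 79, 81, 99}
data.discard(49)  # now {2, 3, 4, 50, 55, 58, 61, 74, 77, 79, 81, 99}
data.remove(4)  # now {2, 3, 50, 55, 58, 61, 74, 77, 79, 81, 99}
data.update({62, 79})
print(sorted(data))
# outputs [2, 3, 50, 55, 58, 61, 62, 74, 77, 79, 81, 99]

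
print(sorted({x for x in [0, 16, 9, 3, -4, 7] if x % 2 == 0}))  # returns [-4, 0, 16]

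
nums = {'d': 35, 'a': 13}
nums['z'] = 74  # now {'d': 35, 'a': 13, 'z': 74}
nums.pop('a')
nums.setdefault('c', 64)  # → 64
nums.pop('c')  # 64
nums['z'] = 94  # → {'d': 35, 'z': 94}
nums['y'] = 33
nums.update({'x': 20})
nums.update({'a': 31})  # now {'d': 35, 'z': 94, 'y': 33, 'x': 20, 'a': 31}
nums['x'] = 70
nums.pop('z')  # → 94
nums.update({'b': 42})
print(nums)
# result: {'d': 35, 'y': 33, 'x': 70, 'a': 31, 'b': 42}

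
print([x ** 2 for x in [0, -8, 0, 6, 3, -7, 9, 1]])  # [0, 64, 0, 36, 9, 49, 81, 1]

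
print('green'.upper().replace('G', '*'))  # *REEN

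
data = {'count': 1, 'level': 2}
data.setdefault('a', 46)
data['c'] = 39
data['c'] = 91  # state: {'count': 1, 'level': 2, 'a': 46, 'c': 91}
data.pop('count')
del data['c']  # {'level': 2, 'a': 46}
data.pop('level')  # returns 2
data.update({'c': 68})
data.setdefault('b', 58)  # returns 58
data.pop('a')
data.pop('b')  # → 58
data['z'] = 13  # {'c': 68, 'z': 13}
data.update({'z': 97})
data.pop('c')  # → 68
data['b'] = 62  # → {'z': 97, 'b': 62}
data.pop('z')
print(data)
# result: {'b': 62}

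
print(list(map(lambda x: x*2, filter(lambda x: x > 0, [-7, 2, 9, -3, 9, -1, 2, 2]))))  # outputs [4, 18, 18, 4, 4]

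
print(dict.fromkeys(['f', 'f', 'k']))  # {'f': None, 'k': None}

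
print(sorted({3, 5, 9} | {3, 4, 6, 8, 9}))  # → [3, 4, 5, 6, 8, 9]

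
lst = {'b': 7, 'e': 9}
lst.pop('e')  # 9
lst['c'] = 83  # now {'b': 7, 'c': 83}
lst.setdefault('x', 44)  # 44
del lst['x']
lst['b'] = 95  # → {'b': 95, 'c': 83}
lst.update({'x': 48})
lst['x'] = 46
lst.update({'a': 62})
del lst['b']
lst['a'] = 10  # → {'c': 83, 'x': 46, 'a': 10}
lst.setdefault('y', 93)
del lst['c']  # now {'x': 46, 'a': 10, 'y': 93}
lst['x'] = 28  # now {'x': 28, 'a': 10, 'y': 93}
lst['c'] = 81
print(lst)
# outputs {'x': 28, 'a': 10, 'y': 93, 'c': 81}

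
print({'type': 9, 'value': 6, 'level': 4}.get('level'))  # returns 4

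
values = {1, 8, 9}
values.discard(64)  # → {1, 8, 9}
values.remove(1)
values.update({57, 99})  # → {8, 9, 57, 99}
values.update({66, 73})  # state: {8, 9, 57, 66, 73, 99}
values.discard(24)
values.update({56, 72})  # {8, 9, 56, 57, 66, 72, 73, 99}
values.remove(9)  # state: {8, 56, 57, 66, 72, 73, 99}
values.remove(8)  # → {56, 57, 66, 72, 73, 99}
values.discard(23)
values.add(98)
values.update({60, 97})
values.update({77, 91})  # {56, 57, 60, 66, 72, 73, 77, 91, 97, 98, 99}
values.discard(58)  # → {56, 57, 60, 66, 72, 73, 77, 91, 97, 98, 99}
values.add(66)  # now {56, 57, 60, 66, 72, 73, 77, 91, 97, 98, 99}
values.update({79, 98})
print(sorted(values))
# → [56, 57, 60, 66, 72, 73, 77, 79, 91, 97, 98, 99]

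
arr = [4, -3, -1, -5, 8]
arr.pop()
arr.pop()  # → -5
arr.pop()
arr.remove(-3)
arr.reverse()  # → [4]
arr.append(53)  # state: [4, 53]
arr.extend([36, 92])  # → [4, 53, 36, 92]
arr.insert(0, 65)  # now [65, 4, 53, 36, 92]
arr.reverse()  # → [92, 36, 53, 4, 65]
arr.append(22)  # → [92, 36, 53, 4, 65, 22]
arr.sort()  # [4, 22, 36, 53, 65, 92]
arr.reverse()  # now [92, 65, 53, 36, 22, 4]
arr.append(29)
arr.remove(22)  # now [92, 65, 53, 36, 4, 29]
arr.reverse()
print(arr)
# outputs [29, 4, 36, 53, 65, 92]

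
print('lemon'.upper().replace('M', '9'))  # LE9ON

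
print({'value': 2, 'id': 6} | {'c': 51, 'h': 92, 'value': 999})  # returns {'value': 999, 'id': 6, 'c': 51, 'h': 92}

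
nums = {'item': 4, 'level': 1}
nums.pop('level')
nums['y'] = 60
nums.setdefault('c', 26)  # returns 26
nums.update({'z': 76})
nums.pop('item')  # 4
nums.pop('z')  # 76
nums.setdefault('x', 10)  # 10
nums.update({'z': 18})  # {'y': 60, 'c': 26, 'x': 10, 'z': 18}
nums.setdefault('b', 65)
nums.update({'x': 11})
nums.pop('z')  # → 18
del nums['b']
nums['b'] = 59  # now {'y': 60, 'c': 26, 'x': 11, 'b': 59}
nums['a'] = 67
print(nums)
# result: {'y': 60, 'c': 26, 'x': 11, 'b': 59, 'a': 67}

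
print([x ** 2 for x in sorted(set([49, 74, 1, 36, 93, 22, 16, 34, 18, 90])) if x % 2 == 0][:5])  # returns [256, 324, 484, 1156, 1296]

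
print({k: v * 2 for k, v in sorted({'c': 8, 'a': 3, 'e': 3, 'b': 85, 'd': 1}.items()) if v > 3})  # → {'b': 170, 'c': 16}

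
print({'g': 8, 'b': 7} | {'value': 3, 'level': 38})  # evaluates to {'g': 8, 'b': 7, 'value': 3, 'level': 38}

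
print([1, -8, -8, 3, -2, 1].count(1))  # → 2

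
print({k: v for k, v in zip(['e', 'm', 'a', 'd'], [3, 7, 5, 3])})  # {'e': 3, 'm': 7, 'a': 5, 'd': 3}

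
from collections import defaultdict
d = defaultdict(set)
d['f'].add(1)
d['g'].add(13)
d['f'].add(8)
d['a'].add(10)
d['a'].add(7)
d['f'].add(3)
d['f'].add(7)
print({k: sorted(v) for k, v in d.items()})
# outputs {'f': [1, 3, 7, 8], 'g': [13], 'a': [7, 10]}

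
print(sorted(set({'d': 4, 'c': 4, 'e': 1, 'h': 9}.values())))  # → [1, 4, 9]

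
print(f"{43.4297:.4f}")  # 43.4297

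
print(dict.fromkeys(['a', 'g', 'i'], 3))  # {'a': 3, 'g': 3, 'i': 3}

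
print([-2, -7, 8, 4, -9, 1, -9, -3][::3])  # [-2, 4, -9]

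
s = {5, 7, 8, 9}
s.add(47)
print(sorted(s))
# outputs [5, 7, 8, 9, 47]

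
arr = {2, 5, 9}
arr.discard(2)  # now {5, 9}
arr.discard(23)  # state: {5, 9}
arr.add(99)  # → {5, 9, 99}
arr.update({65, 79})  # {5, 9, 65, 79, 99}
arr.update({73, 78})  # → {5, 9, 65, 73, 78, 79, 99}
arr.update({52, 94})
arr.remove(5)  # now {9, 52, 65, 73, 78, 79, 94, 99}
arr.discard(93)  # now {9, 52, 65, 73, 78, 79, 94, 99}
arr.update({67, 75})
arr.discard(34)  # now {9, 52, 65, 67, 73, 75, 78, 79, 94, 99}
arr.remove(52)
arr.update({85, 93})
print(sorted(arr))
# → [9, 65, 67, 73, 75, 78, 79, 85, 93, 94, 99]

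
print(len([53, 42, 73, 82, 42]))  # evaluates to 5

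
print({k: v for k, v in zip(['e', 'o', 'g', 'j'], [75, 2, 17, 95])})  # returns {'e': 75, 'o': 2, 'g': 17, 'j': 95}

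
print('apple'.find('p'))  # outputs 1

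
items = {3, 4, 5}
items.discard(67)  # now {3, 4, 5}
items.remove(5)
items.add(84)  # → {3, 4, 84}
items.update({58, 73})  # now {3, 4, 58, 73, 84}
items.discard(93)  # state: {3, 4, 58, 73, 84}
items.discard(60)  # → {3, 4, 58, 73, 84}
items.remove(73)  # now {3, 4, 58, 84}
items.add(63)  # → {3, 4, 58, 63, 84}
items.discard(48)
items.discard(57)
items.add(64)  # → {3, 4, 58, 63, 64, 84}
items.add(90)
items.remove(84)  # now {3, 4, 58, 63, 64, 90}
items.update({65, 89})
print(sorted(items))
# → [3, 4, 58, 63, 64, 65, 89, 90]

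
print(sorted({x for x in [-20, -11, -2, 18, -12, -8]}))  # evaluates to [-20, -12, -11, -8, -2, 18]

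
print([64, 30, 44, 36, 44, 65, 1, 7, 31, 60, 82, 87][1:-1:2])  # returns [30, 36, 65, 7, 60]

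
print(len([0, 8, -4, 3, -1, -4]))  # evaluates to 6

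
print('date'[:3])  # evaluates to dat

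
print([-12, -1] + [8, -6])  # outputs [-12, -1, 8, -6]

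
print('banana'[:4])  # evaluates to bana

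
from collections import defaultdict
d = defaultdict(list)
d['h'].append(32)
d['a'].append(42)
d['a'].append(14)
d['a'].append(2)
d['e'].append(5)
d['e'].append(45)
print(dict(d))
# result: {'h': [32], 'a': [42, 14, 2], 'e': [5, 45]}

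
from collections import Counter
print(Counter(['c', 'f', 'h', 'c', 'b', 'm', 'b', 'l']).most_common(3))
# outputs [('c', 2), ('b', 2), ('f', 1)]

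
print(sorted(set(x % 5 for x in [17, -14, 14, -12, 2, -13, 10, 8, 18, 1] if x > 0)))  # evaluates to [0, 1, 2, 3, 4]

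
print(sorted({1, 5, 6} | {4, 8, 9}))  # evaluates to [1, 4, 5, 6, 8, 9]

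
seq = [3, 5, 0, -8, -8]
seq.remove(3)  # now [5, 0, -8, -8]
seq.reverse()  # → [-8, -8, 0, 5]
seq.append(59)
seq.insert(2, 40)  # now [-8, -8, 40, 0, 5, 59]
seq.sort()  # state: [-8, -8, 0, 5, 40, 59]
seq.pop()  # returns 59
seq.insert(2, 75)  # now [-8, -8, 75, 0, 5, 40]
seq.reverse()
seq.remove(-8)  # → [40, 5, 0, 75, -8]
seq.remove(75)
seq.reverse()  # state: [-8, 0, 5, 40]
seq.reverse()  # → [40, 5, 0, -8]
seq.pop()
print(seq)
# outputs [40, 5, 0]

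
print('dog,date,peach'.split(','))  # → ['dog', 'date', 'peach']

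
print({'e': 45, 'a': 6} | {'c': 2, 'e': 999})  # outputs {'e': 999, 'a': 6, 'c': 2}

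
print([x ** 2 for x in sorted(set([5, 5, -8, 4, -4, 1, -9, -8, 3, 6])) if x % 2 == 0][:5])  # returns [64, 16, 16, 36]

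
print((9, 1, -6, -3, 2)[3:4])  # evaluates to (-3,)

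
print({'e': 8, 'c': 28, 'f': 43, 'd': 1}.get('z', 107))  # 107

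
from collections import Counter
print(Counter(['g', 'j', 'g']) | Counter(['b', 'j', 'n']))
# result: Counter({'g': 2, 'j': 1, 'b': 1, 'n': 1})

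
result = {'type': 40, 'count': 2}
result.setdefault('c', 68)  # 68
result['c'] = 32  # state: {'type': 40, 'count': 2, 'c': 32}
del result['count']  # {'type': 40, 'c': 32}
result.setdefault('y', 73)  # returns 73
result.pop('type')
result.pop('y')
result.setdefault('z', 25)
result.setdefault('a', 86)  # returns 86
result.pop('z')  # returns 25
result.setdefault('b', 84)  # 84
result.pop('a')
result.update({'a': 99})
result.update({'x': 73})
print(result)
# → {'c': 32, 'b': 84, 'a': 99, 'x': 73}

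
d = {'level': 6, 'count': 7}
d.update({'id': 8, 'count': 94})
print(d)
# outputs {'level': 6, 'count': 94, 'id': 8}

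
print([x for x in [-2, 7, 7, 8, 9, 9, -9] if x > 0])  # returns [7, 7, 8, 9, 9]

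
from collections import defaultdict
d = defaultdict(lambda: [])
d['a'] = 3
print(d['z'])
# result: []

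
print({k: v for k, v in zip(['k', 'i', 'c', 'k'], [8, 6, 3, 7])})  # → {'k': 7, 'i': 6, 'c': 3}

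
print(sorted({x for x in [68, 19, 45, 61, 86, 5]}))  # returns [5, 19, 45, 61, 68, 86]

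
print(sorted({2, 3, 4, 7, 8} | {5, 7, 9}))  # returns [2, 3, 4, 5, 7, 8, 9]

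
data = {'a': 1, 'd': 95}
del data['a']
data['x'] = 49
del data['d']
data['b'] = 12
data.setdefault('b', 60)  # 12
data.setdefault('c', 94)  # 94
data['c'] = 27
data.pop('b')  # 12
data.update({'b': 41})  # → {'x': 49, 'c': 27, 'b': 41}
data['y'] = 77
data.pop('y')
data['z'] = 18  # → {'x': 49, 'c': 27, 'b': 41, 'z': 18}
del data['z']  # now {'x': 49, 'c': 27, 'b': 41}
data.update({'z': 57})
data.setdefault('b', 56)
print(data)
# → {'x': 49, 'c': 27, 'b': 41, 'z': 57}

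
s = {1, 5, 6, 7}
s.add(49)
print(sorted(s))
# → [1, 5, 6, 7, 49]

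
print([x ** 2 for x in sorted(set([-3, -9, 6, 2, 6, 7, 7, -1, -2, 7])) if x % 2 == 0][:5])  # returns [4, 4, 36]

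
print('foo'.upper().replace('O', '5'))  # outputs F55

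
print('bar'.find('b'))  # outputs 0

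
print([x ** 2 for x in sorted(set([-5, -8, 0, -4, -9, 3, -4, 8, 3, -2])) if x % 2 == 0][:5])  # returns [64, 16, 4, 0, 64]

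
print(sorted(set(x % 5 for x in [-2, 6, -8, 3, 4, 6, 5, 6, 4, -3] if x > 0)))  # [0, 1, 3, 4]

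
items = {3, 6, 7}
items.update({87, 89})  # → {3, 6, 7, 87, 89}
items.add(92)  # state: {3, 6, 7, 87, 89, 92}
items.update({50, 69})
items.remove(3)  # {6, 7, 50, 69, 87, 89, 92}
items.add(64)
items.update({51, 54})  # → {6, 7, 50, 51, 54, 64, 69, 87, 89, 92}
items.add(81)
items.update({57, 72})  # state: {6, 7, 50, 51, 54, 57, 64, 69, 72, 81, 87, 89, 92}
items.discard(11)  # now {6, 7, 50, 51, 54, 57, 64, 69, 72, 81, 87, 89, 92}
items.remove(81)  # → {6, 7, 50, 51, 54, 57, 64, 69, 72, 87, 89, 92}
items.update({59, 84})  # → {6, 7, 50, 51, 54, 57, 59, 64, 69, 72, 84, 87, 89, 92}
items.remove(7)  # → {6, 50, 51, 54, 57, 59, 64, 69, 72, 84, 87, 89, 92}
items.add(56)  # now {6, 50, 51, 54, 56, 57, 59, 64, 69, 72, 84, 87, 89, 92}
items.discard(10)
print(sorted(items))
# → [6, 50, 51, 54, 56, 57, 59, 64, 69, 72, 84, 87, 89, 92]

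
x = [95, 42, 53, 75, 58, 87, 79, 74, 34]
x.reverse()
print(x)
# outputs [34, 74, 79, 87, 58, 75, 53, 42, 95]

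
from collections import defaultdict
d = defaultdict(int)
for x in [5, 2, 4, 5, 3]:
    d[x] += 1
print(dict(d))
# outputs {5: 2, 2: 1, 4: 1, 3: 1}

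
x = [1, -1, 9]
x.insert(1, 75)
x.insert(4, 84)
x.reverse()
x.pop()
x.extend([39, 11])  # [84, 9, -1, 75, 39, 11]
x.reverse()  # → [11, 39, 75, -1, 9, 84]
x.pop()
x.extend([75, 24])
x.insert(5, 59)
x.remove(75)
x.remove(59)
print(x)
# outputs [11, 39, -1, 9, 75, 24]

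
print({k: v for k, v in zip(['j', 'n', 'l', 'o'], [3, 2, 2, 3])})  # {'j': 3, 'n': 2, 'l': 2, 'o': 3}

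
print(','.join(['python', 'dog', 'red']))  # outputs python,dog,red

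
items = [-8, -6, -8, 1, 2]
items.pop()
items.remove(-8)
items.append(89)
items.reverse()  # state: [89, 1, -8, -6]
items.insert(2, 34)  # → [89, 1, 34, -8, -6]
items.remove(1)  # [89, 34, -8, -6]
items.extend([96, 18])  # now [89, 34, -8, -6, 96, 18]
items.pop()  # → 18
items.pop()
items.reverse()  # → [-6, -8, 34, 89]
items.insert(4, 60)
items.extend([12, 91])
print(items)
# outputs [-6, -8, 34, 89, 60, 12, 91]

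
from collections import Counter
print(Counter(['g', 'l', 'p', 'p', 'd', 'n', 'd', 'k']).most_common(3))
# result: [('p', 2), ('d', 2), ('g', 1)]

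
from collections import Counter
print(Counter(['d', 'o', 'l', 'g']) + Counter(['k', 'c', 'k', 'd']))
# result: Counter({'d': 2, 'k': 2, 'o': 1, 'l': 1, 'g': 1, 'c': 1})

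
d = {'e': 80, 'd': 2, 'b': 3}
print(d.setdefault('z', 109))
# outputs 109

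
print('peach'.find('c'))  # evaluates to 3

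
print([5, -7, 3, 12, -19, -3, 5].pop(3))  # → 12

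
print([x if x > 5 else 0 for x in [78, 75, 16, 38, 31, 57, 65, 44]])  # [78, 75, 16, 38, 31, 57, 65, 44]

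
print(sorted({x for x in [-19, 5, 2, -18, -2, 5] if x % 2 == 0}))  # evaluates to [-18, -2, 2]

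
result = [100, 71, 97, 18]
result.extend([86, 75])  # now [100, 71, 97, 18, 86, 75]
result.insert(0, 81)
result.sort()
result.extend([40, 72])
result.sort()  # [18, 40, 71, 72, 75, 81, 86, 97, 100]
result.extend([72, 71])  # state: [18, 40, 71, 72, 75, 81, 86, 97, 100, 72, 71]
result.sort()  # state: [18, 40, 71, 71, 72, 72, 75, 81, 86, 97, 100]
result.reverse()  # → [100, 97, 86, 81, 75, 72, 72, 71, 71, 40, 18]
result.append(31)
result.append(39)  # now [100, 97, 86, 81, 75, 72, 72, 71, 71, 40, 18, 31, 39]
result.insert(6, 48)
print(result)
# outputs [100, 97, 86, 81, 75, 72, 48, 72, 71, 71, 40, 18, 31, 39]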